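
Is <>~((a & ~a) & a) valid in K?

No, not valid

Tableau for the negation ~<>~((a & ~a) & a):
1. ~<>~((a & ~a) & a), 0
The negation has an open branch (countermodel exists).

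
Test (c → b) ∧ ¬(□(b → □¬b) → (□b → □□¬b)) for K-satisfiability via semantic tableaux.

Unsatisfiable

1. (c → b) ∧ ¬(□(b → □¬b) → (□b → □□¬b)), w0
2. c → b, w0   [∧-rule on 1]
3. ¬(□(b → □¬b) → (□b → □□¬b)), w0   [∧-rule on 1]
4. □(b → □¬b), w0   [¬→-rule on 3]
5. ¬(□b → □□¬b), w0   [¬→-rule on 3]
6. □b, w0   [¬→-rule on 5]
7. ¬□□¬b, w0   [¬→-rule on 5]
8. b, w0   [→-rule on 2 (branches; this branch)]
9. ¬□¬b, w1   [¬□-rule on 7: fresh world w1, w0Rw1]
10. b → □¬b, w1   [□-rule on 4 via w0Rw1]
11. b, w1   [□-rule on 6 via w0Rw1]
12. □¬b, w1   [→-rule on 10 (branches; this branch)]
13. b, w2   [¬□-rule on 9: fresh world w2, w1Rw2]
14. ¬b, w2   [□-rule on 12 via w1Rw2]
Accessibility: w0Rw1, w1Rw2
Branch closes: b and ¬b both at w2.
(One branch shown.) All branches close.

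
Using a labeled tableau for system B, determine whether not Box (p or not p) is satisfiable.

1. not Box (p or not p), 0
2. not (p or not p), 1
3. not p, 1
4. p, 1
Accessibility: 0R0, 0R1, 1R0, 1R1
Branch closes: p and not p both at 1.
(One branch shown.) All branches close.

No, unsatisfiable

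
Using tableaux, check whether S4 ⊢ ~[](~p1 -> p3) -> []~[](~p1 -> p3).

Tableau for the negation ~(~[](~p1 -> p3) -> []~[](~p1 -> p3)):
1. ~(~[](~p1 -> p3) -> []~[](~p1 -> p3)), u
2. ~[](~p1 -> p3), u
3. ~[]~[](~p1 -> p3), u
4. ~(~p1 -> p3), v
5. ~p1, v
6. ~p3, v
7. [](~p1 -> p3), w
8. ~p1 -> p3, w
9. p3, w
Accessibility: uRu, uRv, uRw, vRv, wRw
The negation has an open branch (countermodel exists).

No, not valid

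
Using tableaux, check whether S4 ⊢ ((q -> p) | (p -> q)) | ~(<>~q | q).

Valid

Tableau for the negation ~(((q -> p) | (p -> q)) | ~(<>~q | q)):
1. ~(((q -> p) | (p -> q)) | ~(<>~q | q)), w0
2. ~((q -> p) | (p -> q)), w0
3. <>~q | q, w0
4. ~(q -> p), w0
5. ~(p -> q), w0
6. q, w0
7. ~p, w0
8. p, w0
9. ~q, w0
Accessibility: w0Rw0
Branch closes: p and ~p both at w0.
All branches of the negation close; one closing branch shown above.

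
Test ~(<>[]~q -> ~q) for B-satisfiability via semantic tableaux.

Unsatisfiable

1. ~(<>[]~q -> ~q), w0
2. <>[]~q, w0
3. q, w0
4. []~q, w1
5. ~q, w0
Accessibility: w0Rw0, w0Rw1, w1Rw0, w1Rw1
Branch closes: q and ~q both at w0.
(One branch shown.) All branches close.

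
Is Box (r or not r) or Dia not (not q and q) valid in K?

Tableau for the negation not (Box (r or not r) or Dia not (not q and q)):
1. not (Box (r or not r) or Dia not (not q and q)), 0
2. not Box (r or not r), 0
3. not Dia not (not q and q), 0
4. not (r or not r), 1
5. not r, 1
6. r, 1
Accessibility: 0R1
Branch closes: r and not r both at 1.
Every branch of the negation's tableau closes; the branch above is one of them.

Yes, valid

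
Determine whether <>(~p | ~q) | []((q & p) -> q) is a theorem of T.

Tableau for the negation ~(<>(~p | ~q) | []((q & p) -> q)):
1. ~(<>(~p | ~q) | []((q & p) -> q)), 0
2. ~<>(~p | ~q), 0
3. ~[]((q & p) -> q), 0
4. ~(~p | ~q), 0
5. p, 0
6. q, 0
7. ~((q & p) -> q), 1
8. q & p, 1
9. ~q, 1
10. q, 1
11. p, 1
Accessibility: 0R0, 0R1, 1R1
Branch closes: q and ~q both at 1.
All branches of the negation close; one closing branch shown above.

Valid in T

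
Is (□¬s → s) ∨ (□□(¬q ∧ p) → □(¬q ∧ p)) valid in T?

Tableau for the negation ¬((□¬s → s) ∨ (□□(¬q ∧ p) → □(¬q ∧ p))):
1. ¬((□¬s → s) ∨ (□□(¬q ∧ p) → □(¬q ∧ p))), 0
2. ¬(□¬s → s), 0   [¬∨-rule on 1]
3. ¬(□□(¬q ∧ p) → □(¬q ∧ p)), 0   [¬∨-rule on 1]
4. □¬s, 0   [¬→-rule on 2]
5. ¬s, 0   [¬→-rule on 2]
6. □□(¬q ∧ p), 0   [¬→-rule on 3]
7. ¬□(¬q ∧ p), 0   [¬→-rule on 3]
8. □(¬q ∧ p), 0   [□-rule on 6 via 0R0]
9. ¬q ∧ p, 0   [□-rule on 8 via 0R0]
10. ¬q, 0   [∧-rule on 9]
11. p, 0   [∧-rule on 9]
12. ¬(¬q ∧ p), 1   [¬□-rule on 7: fresh world 1, 0R1]
13. ¬s, 1   [□-rule on 4 via 0R1]
14. □(¬q ∧ p), 1   [□-rule on 6 via 0R1]
15. ¬q ∧ p, 1   [□-rule on 8 via 0R1]
16. ¬q, 1   [∧-rule on 15]
17. p, 1   [∧-rule on 15]
18. ¬p, 1   [¬∧-rule on 12 (branches; this branch)]
Accessibility: 0R0, 0R1, 1R1
Branch closes: p and ¬p both at 1.
All branches of the negation close; one closing branch shown above.

Valid in T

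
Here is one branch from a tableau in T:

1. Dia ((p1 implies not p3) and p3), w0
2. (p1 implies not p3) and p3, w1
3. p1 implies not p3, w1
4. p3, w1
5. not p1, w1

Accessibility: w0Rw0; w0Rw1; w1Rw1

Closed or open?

No, open

No world carries both an atom and its negation.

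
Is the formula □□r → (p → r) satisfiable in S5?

1. □□r → (p → r), w0
2. p → r, w0
3. r, w0
Accessibility: w0Rw0

Satisfiable (open branch found)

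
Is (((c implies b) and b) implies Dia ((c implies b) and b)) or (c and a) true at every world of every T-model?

Yes, valid

Tableau for the negation not ((((c implies b) and b) implies Dia ((c implies b) and b)) or (c and a)):
1. not ((((c implies b) and b) implies Dia ((c implies b) and b)) or (c and a)), u
2. not (((c implies b) and b) implies Dia ((c implies b) and b)), u   [neg-or-rule on 1]
3. not (c and a), u   [neg-or-rule on 1]
4. (c implies b) and b, u   [neg-implies-rule on 2]
5. not Dia ((c implies b) and b), u   [neg-implies-rule on 2]
6. c implies b, u   [and-rule on 4]
7. b, u   [and-rule on 4]
8. not ((c implies b) and b), u   [neg-Dia-rule on 5 via uRu]
9. not a, u   [neg-and-rule on 3 (branches; this branch)]
10. not (c implies b), u   [neg-and-rule on 8 (branches; this branch)]
11. c, u   [neg-implies-rule on 10]
12. not b, u   [neg-implies-rule on 10]
Accessibility: uRu
Branch closes: b and not b both at u.
Every branch of the negation's tableau closes; the branch above is one of them.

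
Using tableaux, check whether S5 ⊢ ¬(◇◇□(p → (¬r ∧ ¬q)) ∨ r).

Invalid (countermodel exists)

Tableau for the negation ◇◇□(p → (¬r ∧ ¬q)) ∨ r:
1. ◇◇□(p → (¬r ∧ ¬q)) ∨ r, u
2. r, u   [∨-rule on 1 (branches; this branch)]
Accessibility: uRu
The negation has an open branch (countermodel exists).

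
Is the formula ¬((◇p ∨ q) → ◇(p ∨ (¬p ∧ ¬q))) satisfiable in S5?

Satisfiable (open branch found)

1. ¬((◇p ∨ q) → ◇(p ∨ (¬p ∧ ¬q))), 0
2. ◇p ∨ q, 0
3. ¬◇(p ∨ (¬p ∧ ¬q)), 0
4. ¬(p ∨ (¬p ∧ ¬q)), 0
5. ¬p, 0
6. ¬(¬p ∧ ¬q), 0
7. q, 0
Accessibility: 0R0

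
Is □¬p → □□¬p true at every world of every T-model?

Tableau for the negation ¬(□¬p → □□¬p):
1. ¬(□¬p → □□¬p), 0
2. □¬p, 0
3. ¬□□¬p, 0
4. ¬p, 0
5. ¬□¬p, 1
6. ¬p, 1
7. p, 2
Accessibility: 0R0, 0R1, 1R1, 1R2, 2R2
The negation has an open branch (countermodel exists).

Invalid (countermodel exists)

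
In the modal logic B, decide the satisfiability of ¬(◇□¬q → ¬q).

Unsatisfiable

1. ¬(◇□¬q → ¬q), w0
2. ◇□¬q, w0
3. q, w0
4. □¬q, w1
5. ¬q, w0
Accessibility: w0Rw0, w0Rw1, w1Rw0, w1Rw1
Branch closes: q and ¬q both at w0.
(One branch shown.) All branches close.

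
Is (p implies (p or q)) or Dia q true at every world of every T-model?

Valid in T

Tableau for the negation not ((p implies (p or q)) or Dia q):
1. not ((p implies (p or q)) or Dia q), 0
2. not (p implies (p or q)), 0
3. not Dia q, 0
4. p, 0
5. not (p or q), 0
6. not p, 0
7. not q, 0
Accessibility: 0R0
Branch closes: p and not p both at 0.
All branches of the negation close; one closing branch shown above.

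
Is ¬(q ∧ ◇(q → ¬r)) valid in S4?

Tableau for the negation q ∧ ◇(q → ¬r):
1. q ∧ ◇(q → ¬r), 0
2. q, 0
3. ◇(q → ¬r), 0
4. q → ¬r, 1
5. ¬r, 1
Accessibility: 0R0, 0R1, 1R1
The negation has an open branch (countermodel exists).

No, not valid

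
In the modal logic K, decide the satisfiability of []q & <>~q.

1. []q & <>~q, w0
2. []q, w0
3. <>~q, w0
4. ~q, w1
5. q, w1
Accessibility: w0Rw1
Branch closes: q and ~q both at w1.
Every branch closes; the branch above is one of them.

No, unsatisfiable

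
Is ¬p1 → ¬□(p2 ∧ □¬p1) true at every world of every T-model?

Tableau for the negation ¬(¬p1 → ¬□(p2 ∧ □¬p1)):
1. ¬(¬p1 → ¬□(p2 ∧ □¬p1)), w0
2. ¬p1, w0
3. □(p2 ∧ □¬p1), w0
4. p2 ∧ □¬p1, w0
5. p2, w0
6. □¬p1, w0
Accessibility: w0Rw0
The negation has an open branch (countermodel exists).

Not valid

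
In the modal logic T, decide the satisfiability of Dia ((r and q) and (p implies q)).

Yes, satisfiable

1. Dia ((r and q) and (p implies q)), 0
2. (r and q) and (p implies q), 1   [Dia-rule on 1: fresh world 1, 0R1]
3. r and q, 1   [and-rule on 2]
4. p implies q, 1   [and-rule on 2]
5. r, 1   [and-rule on 3]
6. q, 1   [and-rule on 3]
Accessibility: 0R0, 0R1, 1R1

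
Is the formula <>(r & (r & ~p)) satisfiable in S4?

1. <>(r & (r & ~p)), u
2. r & (r & ~p), v
3. r, v
4. r & ~p, v
5. ~p, v
Accessibility: uRu, uRv, vRv

Satisfiable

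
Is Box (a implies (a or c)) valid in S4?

Tableau for the negation not Box (a implies (a or c)):
1. not Box (a implies (a or c)), 0
2. not (a implies (a or c)), 1
3. a, 1
4. not (a or c), 1
5. not a, 1
6. not c, 1
Accessibility: 0R0, 0R1, 1R1
Branch closes: a and not a both at 1.
All branches of the negation close; one closing branch shown above.

Valid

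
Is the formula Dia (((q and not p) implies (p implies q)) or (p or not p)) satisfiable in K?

Yes, satisfiable

1. Dia (((q and not p) implies (p implies q)) or (p or not p)), w0
2. ((q and not p) implies (p implies q)) or (p or not p), w1
3. p or not p, w1
4. not p, w1
Accessibility: w0Rw1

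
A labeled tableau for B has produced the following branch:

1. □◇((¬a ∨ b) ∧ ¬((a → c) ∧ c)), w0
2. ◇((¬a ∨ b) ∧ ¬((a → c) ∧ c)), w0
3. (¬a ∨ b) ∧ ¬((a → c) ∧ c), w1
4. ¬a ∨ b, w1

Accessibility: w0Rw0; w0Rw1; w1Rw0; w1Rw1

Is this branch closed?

No world carries both an atom and its negation.

Open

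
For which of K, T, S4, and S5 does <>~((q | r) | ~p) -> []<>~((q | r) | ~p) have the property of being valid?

S5

S5-tableau for the negation ~(<>~((q | r) | ~p) -> []<>~((q | r) | ~p)):
1. ~(<>~((q | r) | ~p) -> []<>~((q | r) | ~p)), u
2. <>~((q | r) | ~p), u   [~->-rule on 1]
3. ~[]<>~((q | r) | ~p), u   [~->-rule on 1]
4. ~((q | r) | ~p), v   [<>-rule on 2: fresh world v, uRv]
5. ~(q | r), v   [~|-rule on 4]
6. p, v   [~|-rule on 4]
7. ~q, v   [~|-rule on 5]
8. ~r, v   [~|-rule on 5]
9. ~<>~((q | r) | ~p), w   [~[]-rule on 3: fresh world w, uRw]
10. (q | r) | ~p, u   [~<>-rule on 9 via wRu]
11. (q | r) | ~p, v   [~<>-rule on 9 via wRv]
12. (q | r) | ~p, w   [~<>-rule on 9 via wRw]
13. q | r, u   [|-rule on 10 (branches; this branch)]
14. q | r, v   [|-rule on 11 (branches; this branch)]
15. ~p, w   [|-rule on 12 (branches; this branch)]
16. r, u   [|-rule on 13 (branches; this branch)]
17. r, v   [|-rule on 14 (branches; this branch)]
Accessibility: uRu, uRv, uRw, vRu, vRv, vRw, wRu, wRv, wRw
Branch closes: r and ~r both at v.
Every branch closes (one shown): valid in S5.
S4-tableau for the negation ~(<>~((q | r) | ~p) -> []<>~((q | r) | ~p)):
1. ~(<>~((q | r) | ~p) -> []<>~((q | r) | ~p)), u
2. <>~((q | r) | ~p), u   [~->-rule on 1]
3. ~[]<>~((q | r) | ~p), u   [~->-rule on 1]
4. ~((q | r) | ~p), v   [<>-rule on 2: fresh world v, uRv]
5. ~(q | r), v   [~|-rule on 4]
6. p, v   [~|-rule on 4]
7. ~q, v   [~|-rule on 5]
8. ~r, v   [~|-rule on 5]
9. ~<>~((q | r) | ~p), w   [~[]-rule on 3: fresh world w, uRw]
10. (q | r) | ~p, w   [~<>-rule on 9 via wRw]
11. ~p, w   [|-rule on 10 (branches; this branch)]
Accessibility: uRu, uRv, uRw, vRv, wRw
Complete open branch: countermodel on an S4-frame, so not valid in S4, nor in K, T (the same frame is also a K-frame and a T-frame).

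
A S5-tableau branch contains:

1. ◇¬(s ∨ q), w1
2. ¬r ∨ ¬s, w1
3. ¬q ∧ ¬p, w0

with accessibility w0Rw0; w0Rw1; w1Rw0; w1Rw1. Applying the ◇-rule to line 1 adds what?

a fresh world w2 with w1Rw2, and ¬(s ∨ q) at w2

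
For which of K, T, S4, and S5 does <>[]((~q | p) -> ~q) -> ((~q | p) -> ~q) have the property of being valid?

S5

S5-tableau for the negation ~(<>[]((~q | p) -> ~q) -> ((~q | p) -> ~q)):
1. ~(<>[]((~q | p) -> ~q) -> ((~q | p) -> ~q)), w0
2. <>[]((~q | p) -> ~q), w0
3. ~((~q | p) -> ~q), w0
4. ~q | p, w0
5. q, w0
6. p, w0
7. []((~q | p) -> ~q), w1
8. (~q | p) -> ~q, w0
9. (~q | p) -> ~q, w1
10. ~(~q | p), w0
11. ~p, w0
Accessibility: w0Rw0, w0Rw1, w1Rw0, w1Rw1
Branch closes: p and ~p both at w0.
Every branch closes (one shown): valid in S5.
S4-tableau for the negation ~(<>[]((~q | p) -> ~q) -> ((~q | p) -> ~q)):
1. ~(<>[]((~q | p) -> ~q) -> ((~q | p) -> ~q)), w0
2. <>[]((~q | p) -> ~q), w0
3. ~((~q | p) -> ~q), w0
4. ~q | p, w0
5. q, w0
6. p, w0
7. []((~q | p) -> ~q), w1
8. (~q | p) -> ~q, w1
9. ~q, w1
Accessibility: w0Rw0, w0Rw1, w1Rw1
Complete open branch: countermodel on an S4-frame, so not valid in S4, nor in K, T (the same frame is also a K-frame and a T-frame).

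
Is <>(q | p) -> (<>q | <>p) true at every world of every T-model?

Yes, valid

Tableau for the negation ~(<>(q | p) -> (<>q | <>p)):
1. ~(<>(q | p) -> (<>q | <>p)), w0
2. <>(q | p), w0
3. ~(<>q | <>p), w0
4. ~<>q, w0
5. ~<>p, w0
6. ~q, w0
7. ~p, w0
8. q | p, w1
9. ~q, w1
10. ~p, w1
11. p, w1
Accessibility: w0Rw0, w0Rw1, w1Rw1
Branch closes: p and ~p both at w1.
Every branch of the negation's tableau closes; the branch above is one of them.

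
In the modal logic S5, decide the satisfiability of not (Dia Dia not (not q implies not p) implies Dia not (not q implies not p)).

Unsatisfiable

1. not (Dia Dia not (not q implies not p) implies Dia not (not q implies not p)), w0
2. Dia Dia not (not q implies not p), w0
3. not Dia not (not q implies not p), w0
4. not q implies not p, w0
5. not p, w0
6. Dia not (not q implies not p), w1
7. not q implies not p, w1
8. not p, w1
9. not (not q implies not p), w2
10. not q, w2
11. p, w2
12. not q implies not p, w2
13. not p, w2
Accessibility: w0Rw0, w0Rw1, w0Rw2, w1Rw0, w1Rw1, w1Rw2, w2Rw0, w2Rw1, w2Rw2
Branch closes: p and not p both at w2.
(One branch shown.) All branches close.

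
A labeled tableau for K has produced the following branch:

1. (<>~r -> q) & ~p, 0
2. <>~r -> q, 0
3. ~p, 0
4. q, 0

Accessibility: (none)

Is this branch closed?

No atom appears with both signs at the same world.

Open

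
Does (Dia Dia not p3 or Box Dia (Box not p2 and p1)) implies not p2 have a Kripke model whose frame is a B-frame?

Satisfiable

1. (Dia Dia not p3 or Box Dia (Box not p2 and p1)) implies not p2, u
2. not p2, u
Accessibility: uRu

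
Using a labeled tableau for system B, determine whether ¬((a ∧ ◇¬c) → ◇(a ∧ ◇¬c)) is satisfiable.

1. ¬((a ∧ ◇¬c) → ◇(a ∧ ◇¬c)), w0
2. a ∧ ◇¬c, w0   [¬→-rule on 1]
3. ¬◇(a ∧ ◇¬c), w0   [¬→-rule on 1]
4. a, w0   [∧-rule on 2]
5. ◇¬c, w0   [∧-rule on 2]
6. ¬(a ∧ ◇¬c), w0   [¬◇-rule on 3 via w0Rw0]
7. ¬◇¬c, w0   [¬∧-rule on 6 (branches; this branch)]
8. c, w0   [¬◇-rule on 7 via w0Rw0]
9. ¬c, w1   [◇-rule on 5: fresh world w1, w0Rw1]
10. ¬(a ∧ ◇¬c), w1   [¬◇-rule on 3 via w0Rw1]
11. c, w1   [¬◇-rule on 7 via w0Rw1]
Accessibility: w0Rw0, w0Rw1, w1Rw0, w1Rw1
Branch closes: c and ¬c both at w1.
All branches of the tableau close; one closing branch shown above.

Unsatisfiable (every branch closes)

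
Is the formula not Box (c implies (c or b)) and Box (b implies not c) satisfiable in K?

1. not Box (c implies (c or b)) and Box (b implies not c), w0
2. not Box (c implies (c or b)), w0
3. Box (b implies not c), w0
4. not (c implies (c or b)), w1
5. c, w1
6. not (c or b), w1
7. not c, w1
8. not b, w1
Accessibility: w0Rw1
Branch closes: c and not c both at w1.
All branches of the tableau close; one closing branch shown above.

Unsatisfiable (every branch closes)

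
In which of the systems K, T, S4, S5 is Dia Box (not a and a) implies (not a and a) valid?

T, S4, S5

K-tableau for the negation not (Dia Box (not a and a) implies (not a and a)):
1. not (Dia Box (not a and a) implies (not a and a)), 0
2. Dia Box (not a and a), 0
3. not (not a and a), 0
4. not a, 0
5. Box (not a and a), 1
Accessibility: 0R1
Complete open branch: countermodel on a K-frame, so not valid in K.
T-tableau for the negation not (Dia Box (not a and a) implies (not a and a)):
1. not (Dia Box (not a and a) implies (not a and a)), 0
2. Dia Box (not a and a), 0
3. not (not a and a), 0
4. not a, 0
5. Box (not a and a), 1
6. not a and a, 1
7. not a, 1
8. a, 1
Accessibility: 0R0, 0R1, 1R1
Branch closes: a and not a both at 1.
Every branch closes (one shown): valid in T, hence also in S4, S5 (every theorem of T is a theorem of S4 and S5).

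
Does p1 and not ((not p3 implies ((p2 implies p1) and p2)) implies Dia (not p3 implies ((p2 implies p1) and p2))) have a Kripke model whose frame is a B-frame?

No, unsatisfiable

1. p1 and not ((not p3 implies ((p2 implies p1) and p2)) implies Dia (not p3 implies ((p2 implies p1) and p2))), u
2. p1, u   [and-rule on 1]
3. not ((not p3 implies ((p2 implies p1) and p2)) implies Dia (not p3 implies ((p2 implies p1) and p2))), u   [and-rule on 1]
4. not p3 implies ((p2 implies p1) and p2), u   [neg-implies-rule on 3]
5. not Dia (not p3 implies ((p2 implies p1) and p2)), u   [neg-implies-rule on 3]
6. not (not p3 implies ((p2 implies p1) and p2)), u   [neg-Dia-rule on 5 via uRu]
7. not p3, u   [neg-implies-rule on 6]
8. not ((p2 implies p1) and p2), u   [neg-implies-rule on 6]
9. (p2 implies p1) and p2, u   [implies-rule on 4 (branches; this branch)]
10. p2 implies p1, u   [and-rule on 9]
11. p2, u   [and-rule on 9]
12. not (p2 implies p1), u   [neg-and-rule on 8 (branches; this branch)]
13. not p1, u   [neg-implies-rule on 12]
Accessibility: uRu
Branch closes: p1 and not p1 both at u.
(One branch shown.) All branches close.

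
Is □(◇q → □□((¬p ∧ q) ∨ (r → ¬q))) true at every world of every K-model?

Invalid (countermodel exists)

Tableau for the negation ¬□(◇q → □□((¬p ∧ q) ∨ (r → ¬q))):
1. ¬□(◇q → □□((¬p ∧ q) ∨ (r → ¬q))), w0
2. ¬(◇q → □□((¬p ∧ q) ∨ (r → ¬q))), w1
3. ◇q, w1
4. ¬□□((¬p ∧ q) ∨ (r → ¬q)), w1
5. q, w2
6. ¬□((¬p ∧ q) ∨ (r → ¬q)), w3
7. ¬((¬p ∧ q) ∨ (r → ¬q)), w4
8. ¬(¬p ∧ q), w4
9. ¬(r → ¬q), w4
10. r, w4
11. q, w4
12. p, w4
Accessibility: w0Rw1, w1Rw2, w1Rw3, w3Rw4
The negation has an open branch (countermodel exists).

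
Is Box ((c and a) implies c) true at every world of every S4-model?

Tableau for the negation not Box ((c and a) implies c):
1. not Box ((c and a) implies c), w0
2. not ((c and a) implies c), w1
3. c and a, w1
4. not c, w1
5. c, w1
6. a, w1
Accessibility: w0Rw0, w0Rw1, w1Rw1
Branch closes: c and not c both at w1.
All branches of the negation close; one closing branch shown above.

Yes, valid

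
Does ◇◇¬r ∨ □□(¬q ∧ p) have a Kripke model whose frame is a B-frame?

Satisfiable (open branch found)

1. ◇◇¬r ∨ □□(¬q ∧ p), 0
2. □□(¬q ∧ p), 0   [∨-rule on 1 (branches; this branch)]
3. □(¬q ∧ p), 0   [□-rule on 2 via 0R0]
4. ¬q ∧ p, 0   [□-rule on 3 via 0R0]
5. ¬q, 0   [∧-rule on 4]
6. p, 0   [∧-rule on 4]
Accessibility: 0R0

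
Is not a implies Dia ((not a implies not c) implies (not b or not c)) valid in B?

Yes, valid

Tableau for the negation not (not a implies Dia ((not a implies not c) implies (not b or not c))):
1. not (not a implies Dia ((not a implies not c) implies (not b or not c))), u
2. not a, u   [neg-implies-rule on 1]
3. not Dia ((not a implies not c) implies (not b or not c)), u   [neg-implies-rule on 1]
4. not ((not a implies not c) implies (not b or not c)), u   [neg-Dia-rule on 3 via uRu]
5. not a implies not c, u   [neg-implies-rule on 4]
6. not (not b or not c), u   [neg-implies-rule on 4]
7. b, u   [neg-or-rule on 6]
8. c, u   [neg-or-rule on 6]
9. not c, u   [implies-rule on 5 (branches; this branch)]
Accessibility: uRu
Branch closes: c and not c both at u.
All branches of the negation close; one closing branch shown above.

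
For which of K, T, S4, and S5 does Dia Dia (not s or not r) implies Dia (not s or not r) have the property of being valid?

S4, S5

S4-tableau for the negation not (Dia Dia (not s or not r) implies Dia (not s or not r)):
1. not (Dia Dia (not s or not r) implies Dia (not s or not r)), w0
2. Dia Dia (not s or not r), w0
3. not Dia (not s or not r), w0
4. not (not s or not r), w0
5. s, w0
6. r, w0
7. Dia (not s or not r), w1
8. not (not s or not r), w1
9. s, w1
10. r, w1
11. not s or not r, w2
12. not (not s or not r), w2
13. s, w2
14. r, w2
15. not r, w2
Accessibility: w0Rw0, w0Rw1, w0Rw2, w1Rw1, w1Rw2, w2Rw2
Branch closes: r and not r both at w2.
Every branch closes (one shown): valid in S4, hence also in S5 (every theorem of S4 is a theorem of S5).
T-tableau for the negation not (Dia Dia (not s or not r) implies Dia (not s or not r)):
1. not (Dia Dia (not s or not r) implies Dia (not s or not r)), w0
2. Dia Dia (not s or not r), w0
3. not Dia (not s or not r), w0
4. not (not s or not r), w0
5. s, w0
6. r, w0
7. Dia (not s or not r), w1
8. not (not s or not r), w1
9. s, w1
10. r, w1
11. not s or not r, w2
12. not r, w2
Accessibility: w0Rw0, w0Rw1, w1Rw1, w1Rw2, w2Rw2
Complete open branch: countermodel on a T-frame, so not valid in T, nor in K (the same frame is also a K-frame).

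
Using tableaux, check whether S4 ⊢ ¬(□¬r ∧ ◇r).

Tableau for the negation □¬r ∧ ◇r:
1. □¬r ∧ ◇r, u
2. □¬r, u   [∧-rule on 1]
3. ◇r, u   [∧-rule on 1]
4. ¬r, u   [□-rule on 2 via uRu]
5. r, v   [◇-rule on 3: fresh world v, uRv]
6. ¬r, v   [□-rule on 2 via uRv]
Accessibility: uRu, uRv, vRv
Branch closes: r and ¬r both at v.
All branches of the negation close; one closing branch shown above.

Valid in S4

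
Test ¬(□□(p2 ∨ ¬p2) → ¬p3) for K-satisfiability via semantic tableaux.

1. ¬(□□(p2 ∨ ¬p2) → ¬p3), u
2. □□(p2 ∨ ¬p2), u
3. p3, u

Satisfiable (open branch found)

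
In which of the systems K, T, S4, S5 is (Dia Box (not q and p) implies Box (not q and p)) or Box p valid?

S5

S5-tableau for the negation not ((Dia Box (not q and p) implies Box (not q and p)) or Box p):
1. not ((Dia Box (not q and p) implies Box (not q and p)) or Box p), u
2. not (Dia Box (not q and p) implies Box (not q and p)), u
3. not Box p, u
4. Dia Box (not q and p), u
5. not Box (not q and p), u
6. not p, v
7. Box (not q and p), w
8. not q and p, u
9. not q, u
10. p, u
11. not q and p, v
12. not q, v
13. p, v
Accessibility: uRu, uRv, uRw, vRu, vRv, vRw, wRu, wRv, wRw
Branch closes: p and not p both at v.
Every branch closes (one shown): valid in S5.
S4-tableau for the negation not ((Dia Box (not q and p) implies Box (not q and p)) or Box p):
1. not ((Dia Box (not q and p) implies Box (not q and p)) or Box p), u
2. not (Dia Box (not q and p) implies Box (not q and p)), u
3. not Box p, u
4. Dia Box (not q and p), u
5. not Box (not q and p), u
6. not p, v
7. Box (not q and p), w
8. not q and p, w
9. not q, w
10. p, w
11. not (not q and p), x
12. not p, x
Accessibility: uRu, uRv, uRw, uRx, vRv, wRw, xRx
Complete open branch: countermodel on an S4-frame, so not valid in S4, nor in K, T (the same frame is also a K-frame and a T-frame).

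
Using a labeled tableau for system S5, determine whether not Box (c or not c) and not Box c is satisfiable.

1. not Box (c or not c) and not Box c, u
2. not Box (c or not c), u   [and-rule on 1]
3. not Box c, u   [and-rule on 1]
4. not (c or not c), v   [neg-Box-rule on 2: fresh world v, uRv]
5. not c, v   [neg-or-rule on 4]
6. c, v   [neg-or-rule on 4]
Accessibility: uRu, uRv, vRu, vRv
Branch closes: c and not c both at v.
All branches of the tableau close; one closing branch shown above.

Unsatisfiable (every branch closes)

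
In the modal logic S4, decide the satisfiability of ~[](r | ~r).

Unsatisfiable

1. ~[](r | ~r), u
2. ~(r | ~r), v   [~[]-rule on 1: fresh world v, uRv]
3. ~r, v   [~|-rule on 2]
4. r, v   [~|-rule on 2]
Accessibility: uRu, uRv, vRv
Branch closes: r and ~r both at v.
Every branch closes; the branch above is one of them.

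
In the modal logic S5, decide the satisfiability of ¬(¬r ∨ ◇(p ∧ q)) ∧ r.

Yes, satisfiable

1. ¬(¬r ∨ ◇(p ∧ q)) ∧ r, u
2. ¬(¬r ∨ ◇(p ∧ q)), u   [∧-rule on 1]
3. r, u   [∧-rule on 1]
4. ¬◇(p ∧ q), u   [¬∨-rule on 2]
5. ¬(p ∧ q), u   [¬◇-rule on 4 via uRu]
6. ¬q, u   [¬∧-rule on 5 (branches; this branch)]
Accessibility: uRu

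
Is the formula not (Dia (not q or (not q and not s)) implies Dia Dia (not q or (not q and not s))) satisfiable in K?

Satisfiable

1. not (Dia (not q or (not q and not s)) implies Dia Dia (not q or (not q and not s))), u
2. Dia (not q or (not q and not s)), u
3. not Dia Dia (not q or (not q and not s)), u
4. not q or (not q and not s), v
5. not Dia (not q or (not q and not s)), v
6. not q and not s, v
7. not q, v
8. not s, v
Accessibility: uRv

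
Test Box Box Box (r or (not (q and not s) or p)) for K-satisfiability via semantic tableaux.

Yes, satisfiable

1. Box Box Box (r or (not (q and not s) or p)), u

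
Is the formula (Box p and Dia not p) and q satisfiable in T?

1. (Box p and Dia not p) and q, 0
2. Box p and Dia not p, 0
3. q, 0
4. Box p, 0
5. Dia not p, 0
6. p, 0
7. not p, 1
8. p, 1
Accessibility: 0R0, 0R1, 1R1
Branch closes: p and not p both at 1.
Every branch closes; the branch above is one of them.

No, unsatisfiable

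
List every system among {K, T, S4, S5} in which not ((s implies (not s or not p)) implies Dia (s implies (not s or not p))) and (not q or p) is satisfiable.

K

T-tableau for the formula:
1. not ((s implies (not s or not p)) implies Dia (s implies (not s or not p))) and (not q or p), 0
2. not ((s implies (not s or not p)) implies Dia (s implies (not s or not p))), 0   [and-rule on 1]
3. not q or p, 0   [and-rule on 1]
4. s implies (not s or not p), 0   [neg-implies-rule on 2]
5. not Dia (s implies (not s or not p)), 0   [neg-implies-rule on 2]
6. not (s implies (not s or not p)), 0   [neg-Dia-rule on 5 via 0R0]
7. s, 0   [neg-implies-rule on 6]
8. not (not s or not p), 0   [neg-implies-rule on 6]
9. p, 0   [neg-or-rule on 8]
10. not s or not p, 0   [implies-rule on 4 (branches; this branch)]
11. not p, 0   [or-rule on 10 (branches; this branch)]
Accessibility: 0R0
Branch closes: p and not p both at 0.
Every branch closes (one shown): unsatisfiable in T, hence also in S4, S5 (every S4/S5-frame is a T-frame).
K-tableau for the formula:
1. not ((s implies (not s or not p)) implies Dia (s implies (not s or not p))) and (not q or p), 0
2. not ((s implies (not s or not p)) implies Dia (s implies (not s or not p))), 0   [and-rule on 1]
3. not q or p, 0   [and-rule on 1]
4. s implies (not s or not p), 0   [neg-implies-rule on 2]
5. not Dia (s implies (not s or not p)), 0   [neg-implies-rule on 2]
6. p, 0   [or-rule on 3 (branches; this branch)]
7. not s or not p, 0   [implies-rule on 4 (branches; this branch)]
8. not s, 0   [or-rule on 7 (branches; this branch)]
Complete open branch: satisfiable in K.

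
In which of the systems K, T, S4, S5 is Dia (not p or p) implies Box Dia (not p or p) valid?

T, S4, S5

T-tableau for the negation not (Dia (not p or p) implies Box Dia (not p or p)):
1. not (Dia (not p or p) implies Box Dia (not p or p)), 0
2. Dia (not p or p), 0   [neg-implies-rule on 1]
3. not Box Dia (not p or p), 0   [neg-implies-rule on 1]
4. not p or p, 1   [Dia-rule on 2: fresh world 1, 0R1]
5. p, 1   [or-rule on 4 (branches; this branch)]
6. not Dia (not p or p), 2   [neg-Box-rule on 3: fresh world 2, 0R2]
7. not (not p or p), 2   [neg-Dia-rule on 6 via 2R2]
8. p, 2   [neg-or-rule on 7]
9. not p, 2   [neg-or-rule on 7]
Accessibility: 0R0, 0R1, 0R2, 1R1, 2R2
Branch closes: p and not p both at 2.
Every branch closes (one shown): valid in T, hence also in S4, S5 (every theorem of T is a theorem of S4 and S5).
K-tableau for the negation not (Dia (not p or p) implies Box Dia (not p or p)):
1. not (Dia (not p or p) implies Box Dia (not p or p)), 0
2. Dia (not p or p), 0   [neg-implies-rule on 1]
3. not Box Dia (not p or p), 0   [neg-implies-rule on 1]
4. not p or p, 1   [Dia-rule on 2: fresh world 1, 0R1]
5. p, 1   [or-rule on 4 (branches; this branch)]
6. not Dia (not p or p), 2   [neg-Box-rule on 3: fresh world 2, 0R2]
Accessibility: 0R1, 0R2
Complete open branch: countermodel on a K-frame, so not valid in K.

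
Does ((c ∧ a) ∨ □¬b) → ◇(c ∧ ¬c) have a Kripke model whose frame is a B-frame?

Satisfiable

1. ((c ∧ a) ∨ □¬b) → ◇(c ∧ ¬c), w0
2. ¬((c ∧ a) ∨ □¬b), w0   [→-rule on 1 (branches; this branch)]
3. ¬(c ∧ a), w0   [¬∨-rule on 2]
4. ¬□¬b, w0   [¬∨-rule on 2]
5. ¬a, w0   [¬∧-rule on 3 (branches; this branch)]
6. b, w1   [¬□-rule on 4: fresh world w1, w0Rw1]
Accessibility: w0Rw0, w0Rw1, w1Rw0, w1Rw1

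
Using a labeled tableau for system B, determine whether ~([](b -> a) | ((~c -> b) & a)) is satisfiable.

Satisfiable (open branch found)

1. ~([](b -> a) | ((~c -> b) & a)), u
2. ~[](b -> a), u   [~|-rule on 1]
3. ~((~c -> b) & a), u   [~|-rule on 1]
4. ~a, u   [~&-rule on 3 (branches; this branch)]
5. ~(b -> a), v   [~[]-rule on 2: fresh world v, uRv]
6. b, v   [~->-rule on 5]
7. ~a, v   [~->-rule on 5]
Accessibility: uRu, uRv, vRu, vRv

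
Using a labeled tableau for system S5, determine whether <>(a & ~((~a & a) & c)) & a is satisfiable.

1. <>(a & ~((~a & a) & c)) & a, 0
2. <>(a & ~((~a & a) & c)), 0
3. a, 0
4. a & ~((~a & a) & c), 1
5. a, 1
6. ~((~a & a) & c), 1
7. ~c, 1
Accessibility: 0R0, 0R1, 1R0, 1R1

Yes, satisfiable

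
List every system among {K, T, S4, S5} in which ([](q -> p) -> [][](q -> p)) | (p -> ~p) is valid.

S4-tableau for the negation ~(([](q -> p) -> [][](q -> p)) | (p -> ~p)):
1. ~(([](q -> p) -> [][](q -> p)) | (p -> ~p)), w0
2. ~([](q -> p) -> [][](q -> p)), w0
3. ~(p -> ~p), w0
4. [](q -> p), w0
5. ~[][](q -> p), w0
6. p, w0
7. q -> p, w0
8. ~[](q -> p), w1
9. q -> p, w1
10. p, w1
11. ~(q -> p), w2
12. q, w2
13. ~p, w2
14. q -> p, w2
15. p, w2
Accessibility: w0Rw0, w0Rw1, w0Rw2, w1Rw1, w1Rw2, w2Rw2
Branch closes: p and ~p both at w2.
Every branch closes (one shown): valid in S4, hence also in S5 (every theorem of S4 is a theorem of S5).
T-tableau for the negation ~(([](q -> p) -> [][](q -> p)) | (p -> ~p)):
1. ~(([](q -> p) -> [][](q -> p)) | (p -> ~p)), w0
2. ~([](q -> p) -> [][](q -> p)), w0
3. ~(p -> ~p), w0
4. [](q -> p), w0
5. ~[][](q -> p), w0
6. p, w0
7. q -> p, w0
8. ~[](q -> p), w1
9. q -> p, w1
10. p, w1
11. ~(q -> p), w2
12. q, w2
13. ~p, w2
Accessibility: w0Rw0, w0Rw1, w1Rw1, w1Rw2, w2Rw2
Complete open branch: countermodel on a T-frame, so not valid in T, nor in K (the same frame is also a K-frame).

S4, S5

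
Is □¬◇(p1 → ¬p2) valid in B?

Invalid (countermodel exists)

Tableau for the negation ¬□¬◇(p1 → ¬p2):
1. ¬□¬◇(p1 → ¬p2), u
2. ◇(p1 → ¬p2), v
3. p1 → ¬p2, w
4. ¬p2, w
Accessibility: uRu, uRv, vRu, vRv, vRw, wRv, wRw
The negation has an open branch (countermodel exists).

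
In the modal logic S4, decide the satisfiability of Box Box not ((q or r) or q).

1. Box Box not ((q or r) or q), w0
2. Box not ((q or r) or q), w0   [Box-rule on 1 via w0Rw0]
3. not ((q or r) or q), w0   [Box-rule on 2 via w0Rw0]
4. not (q or r), w0   [neg-or-rule on 3]
5. not q, w0   [neg-or-rule on 3]
6. not r, w0   [neg-or-rule on 4]
Accessibility: w0Rw0

Satisfiable (open branch found)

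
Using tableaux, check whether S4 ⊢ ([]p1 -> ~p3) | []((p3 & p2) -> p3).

Tableau for the negation ~(([]p1 -> ~p3) | []((p3 & p2) -> p3)):
1. ~(([]p1 -> ~p3) | []((p3 & p2) -> p3)), w0
2. ~([]p1 -> ~p3), w0
3. ~[]((p3 & p2) -> p3), w0
4. []p1, w0
5. p3, w0
6. p1, w0
7. ~((p3 & p2) -> p3), w1
8. p3 & p2, w1
9. ~p3, w1
10. p3, w1
11. p2, w1
Accessibility: w0Rw0, w0Rw1, w1Rw1
Branch closes: p3 and ~p3 both at w1.
All branches of the negation close; one closing branch shown above.

Valid in S4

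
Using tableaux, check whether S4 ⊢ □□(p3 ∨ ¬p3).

Tableau for the negation ¬□□(p3 ∨ ¬p3):
1. ¬□□(p3 ∨ ¬p3), u
2. ¬□(p3 ∨ ¬p3), v
3. ¬(p3 ∨ ¬p3), w
4. ¬p3, w
5. p3, w
Accessibility: uRu, uRv, uRw, vRv, vRw, wRw
Branch closes: p3 and ¬p3 both at w.
Every branch of the negation's tableau closes; the branch above is one of them.

Yes, valid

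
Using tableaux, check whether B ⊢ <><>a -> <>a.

Tableau for the negation ~(<><>a -> <>a):
1. ~(<><>a -> <>a), w0
2. <><>a, w0
3. ~<>a, w0
4. ~a, w0
5. <>a, w1
6. ~a, w1
7. a, w2
Accessibility: w0Rw0, w0Rw1, w1Rw0, w1Rw1, w1Rw2, w2Rw1, w2Rw2
The negation has an open branch (countermodel exists).

No, not valid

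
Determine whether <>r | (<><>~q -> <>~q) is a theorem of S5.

Yes, valid

Tableau for the negation ~(<>r | (<><>~q -> <>~q)):
1. ~(<>r | (<><>~q -> <>~q)), u
2. ~<>r, u
3. ~(<><>~q -> <>~q), u
4. <><>~q, u
5. ~<>~q, u
6. ~r, u
7. q, u
8. <>~q, v
9. ~r, v
10. q, v
11. ~q, w
12. ~r, w
13. q, w
Accessibility: uRu, uRv, uRw, vRu, vRv, vRw, wRu, wRv, wRw
Branch closes: q and ~q both at w.
Every branch of the negation's tableau closes; the branch above is one of them.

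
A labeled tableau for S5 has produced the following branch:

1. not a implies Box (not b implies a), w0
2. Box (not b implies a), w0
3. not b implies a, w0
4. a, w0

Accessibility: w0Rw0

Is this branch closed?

No, open

No world carries both an atom and its negation.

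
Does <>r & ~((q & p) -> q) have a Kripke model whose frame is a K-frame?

1. <>r & ~((q & p) -> q), w0
2. <>r, w0
3. ~((q & p) -> q), w0
4. q & p, w0
5. ~q, w0
6. q, w0
7. p, w0
Branch closes: q and ~q both at w0.
(One branch shown.) All branches close.

Unsatisfiable (every branch closes)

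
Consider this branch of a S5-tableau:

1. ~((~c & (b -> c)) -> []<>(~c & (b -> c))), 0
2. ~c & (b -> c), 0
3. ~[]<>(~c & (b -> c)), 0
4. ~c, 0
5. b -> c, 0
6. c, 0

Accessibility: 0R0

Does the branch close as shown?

Both c and ~c appear at 0.

Closed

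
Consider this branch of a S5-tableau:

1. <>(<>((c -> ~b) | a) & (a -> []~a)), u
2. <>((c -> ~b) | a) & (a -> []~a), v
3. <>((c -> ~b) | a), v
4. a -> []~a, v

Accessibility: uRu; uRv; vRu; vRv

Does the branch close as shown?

There is no literal clash: for every atom and world, at most one sign appears.

No, open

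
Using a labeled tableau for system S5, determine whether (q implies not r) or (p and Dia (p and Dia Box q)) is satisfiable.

Yes, satisfiable

1. (q implies not r) or (p and Dia (p and Dia Box q)), 0
2. p and Dia (p and Dia Box q), 0
3. p, 0
4. Dia (p and Dia Box q), 0
5. p and Dia Box q, 1
6. p, 1
7. Dia Box q, 1
8. Box q, 2
9. q, 0
10. q, 1
11. q, 2
Accessibility: 0R0, 0R1, 0R2, 1R0, 1R1, 1R2, 2R0, 2R1, 2R2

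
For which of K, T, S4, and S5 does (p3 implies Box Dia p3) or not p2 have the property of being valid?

S5-tableau for the negation not ((p3 implies Box Dia p3) or not p2):
1. not ((p3 implies Box Dia p3) or not p2), w0
2. not (p3 implies Box Dia p3), w0
3. p2, w0
4. p3, w0
5. not Box Dia p3, w0
6. not Dia p3, w1
7. not p3, w0
Accessibility: w0Rw0, w0Rw1, w1Rw0, w1Rw1
Branch closes: p3 and not p3 both at w0.
Every branch closes (one shown): valid in S5.
S4-tableau for the negation not ((p3 implies Box Dia p3) or not p2):
1. not ((p3 implies Box Dia p3) or not p2), w0
2. not (p3 implies Box Dia p3), w0
3. p2, w0
4. p3, w0
5. not Box Dia p3, w0
6. not Dia p3, w1
7. not p3, w1
Accessibility: w0Rw0, w0Rw1, w1Rw1
Complete open branch: countermodel on an S4-frame, so not valid in S4, nor in K, T (the same frame is also a K-frame and a T-frame).

S5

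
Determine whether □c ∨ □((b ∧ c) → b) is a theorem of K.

Valid

Tableau for the negation ¬(□c ∨ □((b ∧ c) → b)):
1. ¬(□c ∨ □((b ∧ c) → b)), w0
2. ¬□c, w0   [¬∨-rule on 1]
3. ¬□((b ∧ c) → b), w0   [¬∨-rule on 1]
4. ¬c, w1   [¬□-rule on 2: fresh world w1, w0Rw1]
5. ¬((b ∧ c) → b), w2   [¬□-rule on 3: fresh world w2, w0Rw2]
6. b ∧ c, w2   [¬→-rule on 5]
7. ¬b, w2   [¬→-rule on 5]
8. b, w2   [∧-rule on 6]
9. c, w2   [∧-rule on 6]
Accessibility: w0Rw1, w0Rw2
Branch closes: b and ¬b both at w2.
All branches of the negation close; one closing branch shown above.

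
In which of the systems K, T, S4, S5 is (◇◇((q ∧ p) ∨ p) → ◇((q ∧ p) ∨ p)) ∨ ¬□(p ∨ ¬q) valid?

S4, S5

T-tableau for the negation ¬((◇◇((q ∧ p) ∨ p) → ◇((q ∧ p) ∨ p)) ∨ ¬□(p ∨ ¬q)):
1. ¬((◇◇((q ∧ p) ∨ p) → ◇((q ∧ p) ∨ p)) ∨ ¬□(p ∨ ¬q)), w0
2. ¬(◇◇((q ∧ p) ∨ p) → ◇((q ∧ p) ∨ p)), w0
3. □(p ∨ ¬q), w0
4. ◇◇((q ∧ p) ∨ p), w0
5. ¬◇((q ∧ p) ∨ p), w0
6. p ∨ ¬q, w0
7. ¬((q ∧ p) ∨ p), w0
8. ¬(q ∧ p), w0
9. ¬p, w0
10. ¬q, w0
11. ◇((q ∧ p) ∨ p), w1
12. p ∨ ¬q, w1
13. ¬((q ∧ p) ∨ p), w1
14. ¬(q ∧ p), w1
15. ¬p, w1
16. ¬q, w1
17. (q ∧ p) ∨ p, w2
18. p, w2
Accessibility: w0Rw0, w0Rw1, w1Rw1, w1Rw2, w2Rw2
Complete open branch: countermodel on a T-frame, so not valid in T, nor in K (the same frame is also a K-frame).
S4-tableau for the negation ¬((◇◇((q ∧ p) ∨ p) → ◇((q ∧ p) ∨ p)) ∨ ¬□(p ∨ ¬q)):
1. ¬((◇◇((q ∧ p) ∨ p) → ◇((q ∧ p) ∨ p)) ∨ ¬□(p ∨ ¬q)), w0
2. ¬(◇◇((q ∧ p) ∨ p) → ◇((q ∧ p) ∨ p)), w0
3. □(p ∨ ¬q), w0
4. ◇◇((q ∧ p) ∨ p), w0
5. ¬◇((q ∧ p) ∨ p), w0
6. p ∨ ¬q, w0
7. ¬((q ∧ p) ∨ p), w0
8. ¬(q ∧ p), w0
9. ¬p, w0
10. ¬q, w0
11. ◇((q ∧ p) ∨ p), w1
12. p ∨ ¬q, w1
13. ¬((q ∧ p) ∨ p), w1
14. ¬(q ∧ p), w1
15. ¬p, w1
16. ¬q, w1
17. (q ∧ p) ∨ p, w2
18. p ∨ ¬q, w2
19. ¬((q ∧ p) ∨ p), w2
20. ¬(q ∧ p), w2
21. ¬p, w2
22. q ∧ p, w2
23. q, w2
24. p, w2
Accessibility: w0Rw0, w0Rw1, w0Rw2, w1Rw1, w1Rw2, w2Rw2
Branch closes: p and ¬p both at w2.
Every branch closes (one shown): valid in S4, hence also in S5 (every theorem of S4 is a theorem of S5).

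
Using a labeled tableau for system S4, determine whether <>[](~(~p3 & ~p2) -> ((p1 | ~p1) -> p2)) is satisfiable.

1. <>[](~(~p3 & ~p2) -> ((p1 | ~p1) -> p2)), 0
2. [](~(~p3 & ~p2) -> ((p1 | ~p1) -> p2)), 1
3. ~(~p3 & ~p2) -> ((p1 | ~p1) -> p2), 1
4. (p1 | ~p1) -> p2, 1
5. p2, 1
Accessibility: 0R0, 0R1, 1R1

Yes, satisfiable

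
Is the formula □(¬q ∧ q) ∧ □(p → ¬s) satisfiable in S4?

Unsatisfiable

1. □(¬q ∧ q) ∧ □(p → ¬s), 0
2. □(¬q ∧ q), 0
3. □(p → ¬s), 0
4. ¬q ∧ q, 0
5. ¬q, 0
6. q, 0
Accessibility: 0R0
Branch closes: q and ¬q both at 0.
(One branch shown.) All branches close.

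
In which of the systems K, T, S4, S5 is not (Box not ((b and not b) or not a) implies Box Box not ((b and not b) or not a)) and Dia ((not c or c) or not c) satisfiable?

K, T

T-tableau for the formula:
1. not (Box not ((b and not b) or not a) implies Box Box not ((b and not b) or not a)) and Dia ((not c or c) or not c), 0
2. not (Box not ((b and not b) or not a) implies Box Box not ((b and not b) or not a)), 0
3. Dia ((not c or c) or not c), 0
4. Box not ((b and not b) or not a), 0
5. not Box Box not ((b and not b) or not a), 0
6. not ((b and not b) or not a), 0
7. not (b and not b), 0
8. a, 0
9. b, 0
10. (not c or c) or not c, 1
11. not ((b and not b) or not a), 1
12. not (b and not b), 1
13. a, 1
14. not c, 1
15. b, 1
16. not Box not ((b and not b) or not a), 2
17. not ((b and not b) or not a), 2
18. not (b and not b), 2
19. a, 2
20. b, 2
21. (b and not b) or not a, 3
22. not a, 3
Accessibility: 0R0, 0R1, 0R2, 1R1, 2R2, 2R3, 3R3
Complete open branch: satisfiable in T, hence also in K (this T-model is also a K-model).
S4-tableau for the formula:
1. not (Box not ((b and not b) or not a) implies Box Box not ((b and not b) or not a)) and Dia ((not c or c) or not c), 0
2. not (Box not ((b and not b) or not a) implies Box Box not ((b and not b) or not a)), 0
3. Dia ((not c or c) or not c), 0
4. Box not ((b and not b) or not a), 0
5. not Box Box not ((b and not b) or not a), 0
6. not ((b and not b) or not a), 0
7. not (b and not b), 0
8. a, 0
9. b, 0
10. (not c or c) or not c, 1
11. not ((b and not b) or not a), 1
12. not (b and not b), 1
13. a, 1
14. not c or c, 1
15. b, 1
16. c, 1
17. not Box not ((b and not b) or not a), 2
18. not ((b and not b) or not a), 2
19. not (b and not b), 2
20. a, 2
21. b, 2
22. (b and not b) or not a, 3
23. not ((b and not b) or not a), 3
24. not (b and not b), 3
25. a, 3
26. b and not b, 3
27. b, 3
28. not b, 3
Accessibility: 0R0, 0R1, 0R2, 0R3, 1R1, 2R2, 2R3, 3R3
Branch closes: b and not b both at 3.
Every branch closes (one shown): unsatisfiable in S4, hence also in S5 (every S5-frame is an S4-frame).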